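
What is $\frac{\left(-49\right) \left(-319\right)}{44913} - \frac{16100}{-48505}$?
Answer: $\frac{26932381}{39609183} \approx 0.67995$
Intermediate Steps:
$\frac{\left(-49\right) \left(-319\right)}{44913} - \frac{16100}{-48505} = 15631 \cdot \frac{1}{44913} - - \frac{3220}{9701} = \frac{1421}{4083} + \frac{3220}{9701} = \frac{26932381}{39609183}$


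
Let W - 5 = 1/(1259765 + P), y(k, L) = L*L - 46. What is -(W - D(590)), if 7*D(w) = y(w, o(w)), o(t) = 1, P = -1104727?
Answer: -12403047/1085266 ≈ -11.429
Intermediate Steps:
y(k, L) = -46 + L² (y(k, L) = L² - 46 = -46 + L²)
D(w) = -45/7 (D(w) = (-46 + 1²)/7 = (-46 + 1)/7 = (⅐)*(-45) = -45/7)
W = 775191/155038 (W = 5 + 1/(1259765 - 1104727) = 5 + 1/155038 = 775191/155038 ≈ 5.0000)
-(W - D(590)) = -(775191/155038 - 1*(-45/7)) = -(775191/155038 + 45/7) = -1*12403047/1085266 = -12403047/1085266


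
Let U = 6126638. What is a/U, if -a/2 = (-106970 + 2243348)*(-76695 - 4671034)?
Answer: 1448991969366/437617 ≈ 3.3111e+6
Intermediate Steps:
a = 20285887571124 (a = -2*(-106970 + 2243348)*(-76695 - 4671034) = -4272756*(-4747729) = -2*(-10142943785562) = 20285887571124)
a/U = 20285887571124/6126638 = 20285887571124*(1/6126638) = 1448991969366/437617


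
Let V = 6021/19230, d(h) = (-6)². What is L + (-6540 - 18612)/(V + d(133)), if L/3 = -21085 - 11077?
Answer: -7539993694/77589 ≈ -97179.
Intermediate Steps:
d(h) = 36
V = 2007/6410 (V = 6021*(1/19230) = 2007/6410 ≈ 0.31310)
L = -96486 (L = 3*(-21085 - 11077) = 3*(-32162) = -96486)
L + (-6540 - 18612)/(V + d(133)) = -96486 + (-6540 - 18612)/(2007/6410 + 36) = -96486 - 25152/232767/6410 = -96486 - 25152*6410/232767 = -96486 - 53741440/77589 = -7539993694/77589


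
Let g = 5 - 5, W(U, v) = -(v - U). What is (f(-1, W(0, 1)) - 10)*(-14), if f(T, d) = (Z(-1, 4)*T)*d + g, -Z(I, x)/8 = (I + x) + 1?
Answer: 588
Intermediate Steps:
W(U, v) = U - v
Z(I, x) = -8 - 8*I - 8*x (Z(I, x) = -8*((I + x) + 1) = -8*(1 + I + x) = -8 - 8*I - 8*x)
g = 0
f(T, d) = -32*T*d (f(T, d) = ((-8 - 8*(-1) - 8*4)*T)*d + 0 = ((-8 + 8 - 32)*T)*d + 0 = (-32*T)*d + 0 = -32*T*d + 0 = -32*T*d)
(f(-1, W(0, 1)) - 10)*(-14) = (-32*(-1)*(0 - 1*1) - 10)*(-14) = (-32*(-1)*(0 - 1) - 10)*(-14) = (-32*(-1)*(-1) - 10)*(-14) = (-32 - 10)*(-14) = -42*(-14) = 588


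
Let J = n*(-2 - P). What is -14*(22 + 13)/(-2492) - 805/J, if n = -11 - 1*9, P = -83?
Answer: 19999/28836 ≈ 0.69354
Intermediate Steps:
n = -20 (n = -11 - 9 = -20)
J = -1620 (J = -20*(-2 - 1*(-83)) = -20*(-2 + 83) = -20*81 = -1620)
-14*(22 + 13)/(-2492) - 805/J = -14*(22 + 13)/(-2492) - 805/(-1620) = -14*35*(-1/2492) - 805*(-1/1620) = -490*(-1/2492) + 161/324 = 35/178 + 161/324 = 19999/28836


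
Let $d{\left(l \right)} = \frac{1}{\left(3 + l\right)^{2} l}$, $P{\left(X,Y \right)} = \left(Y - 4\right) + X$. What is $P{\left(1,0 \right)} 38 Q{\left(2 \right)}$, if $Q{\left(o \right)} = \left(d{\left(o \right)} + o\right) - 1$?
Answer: $- \frac{2907}{25} \approx -116.28$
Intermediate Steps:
$P{\left(X,Y \right)} = -4 + X + Y$ ($P{\left(X,Y \right)} = \left(-4 + Y\right) + X = -4 + X + Y$)
$d{\left(l \right)} = \frac{1}{l \left(3 + l\right)^{2}}$
$Q{\left(o \right)} = -1 + o + \frac{1}{o \left(3 + o\right)^{2}}$ ($Q{\left(o \right)} = \left(\frac{1}{o \left(3 + o\right)^{2}} + o\right) - 1 = \left(o + \frac{1}{o \left(3 + o\right)^{2}}\right) - 1 = -1 + o + \frac{1}{o \left(3 + o\right)^{2}}$)
$P{\left(1,0 \right)} 38 Q{\left(2 \right)} = \left(-4 + 1 + 0\right) 38 \left(-1 + 2 + \frac{1}{2 \left(3 + 2\right)^{2}}\right) = \left(-3\right) 38 \left(-1 + 2 + \frac{1}{2 \cdot 25}\right) = - 114 \left(-1 + 2 + \frac{1}{2} \cdot \frac{1}{25}\right) = - 114 \left(-1 + 2 + \frac{1}{50}\right) = \left(-114\right) \frac{51}{50} = - \frac{2907}{25}$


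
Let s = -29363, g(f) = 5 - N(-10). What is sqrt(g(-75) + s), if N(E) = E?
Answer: 2*I*sqrt(7337) ≈ 171.31*I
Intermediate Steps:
g(f) = 15 (g(f) = 5 - 1*(-10) = 5 + 10 = 15)
sqrt(g(-75) + s) = sqrt(15 - 29363) = sqrt(-29348) = 2*I*sqrt(7337)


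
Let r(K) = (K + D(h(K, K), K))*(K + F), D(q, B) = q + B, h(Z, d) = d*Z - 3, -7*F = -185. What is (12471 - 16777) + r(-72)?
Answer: -1636945/7 ≈ -2.3385e+5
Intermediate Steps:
F = 185/7 (F = -1/7*(-185) = 185/7 ≈ 26.429)
h(Z, d) = -3 + Z*d (h(Z, d) = Z*d - 3 = -3 + Z*d)
D(q, B) = B + q
r(K) = (185/7 + K)*(-3 + K**2 + 2*K) (r(K) = (K + (K + (-3 + K*K)))*(K + 185/7) = (K + (K + (-3 + K**2)))*(185/7 + K) = (K + (-3 + K + K**2))*(185/7 + K) = (-3 + K**2 + 2*K)*(185/7 + K) = (185/7 + K)*(-3 + K**2 + 2*K))
(12471 - 16777) + r(-72) = (12471 - 16777) + (-555/7 + (-72)**3 + (199/7)*(-72)**2 + (349/7)*(-72)) = -4306 + (-555/7 - 373248 + (199/7)*5184 - 25128/7) = -4306 + (-555/7 - 373248 + 1031616/7 - 25128/7) = -4306 - 1606803/7 = -1636945/7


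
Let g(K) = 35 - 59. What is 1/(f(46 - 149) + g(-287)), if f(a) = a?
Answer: -1/127 ≈ -0.0078740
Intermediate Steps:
g(K) = -24
1/(f(46 - 149) + g(-287)) = 1/((46 - 149) - 24) = 1/(-103 - 24) = 1/(-127) = -1/127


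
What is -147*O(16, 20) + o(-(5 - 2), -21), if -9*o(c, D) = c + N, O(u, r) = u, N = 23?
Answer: -21188/9 ≈ -2354.2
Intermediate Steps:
o(c, D) = -23/9 - c/9 (o(c, D) = -(c + 23)/9 = -(23 + c)/9 = -23/9 - c/9)
-147*O(16, 20) + o(-(5 - 2), -21) = -147*16 + (-23/9 - (-1)*(5 - 2)/9) = -2352 + (-23/9 - (-1)*3/9) = -2352 + (-23/9 - 1/9*(-3)) = -2352 + (-23/9 + 1/3) = -2352 - 20/9 = -21188/9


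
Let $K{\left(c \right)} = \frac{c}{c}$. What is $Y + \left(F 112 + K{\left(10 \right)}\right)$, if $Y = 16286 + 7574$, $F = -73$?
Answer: $15685$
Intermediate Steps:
$K{\left(c \right)} = 1$
$Y = 23860$
$Y + \left(F 112 + K{\left(10 \right)}\right) = 23860 + \left(\left(-73\right) 112 + 1\right) = 23860 + \left(-8176 + 1\right) = 23860 - 8175 = 15685$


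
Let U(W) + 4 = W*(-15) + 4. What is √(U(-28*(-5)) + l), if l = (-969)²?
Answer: √936861 ≈ 967.92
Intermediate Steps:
l = 938961
U(W) = -15*W (U(W) = -4 + (W*(-15) + 4) = -4 + (-15*W + 4) = -4 + (4 - 15*W) = -15*W)
√(U(-28*(-5)) + l) = √(-(-420)*(-5) + 938961) = √(-15*140 + 938961) = √(-2100 + 938961) = √936861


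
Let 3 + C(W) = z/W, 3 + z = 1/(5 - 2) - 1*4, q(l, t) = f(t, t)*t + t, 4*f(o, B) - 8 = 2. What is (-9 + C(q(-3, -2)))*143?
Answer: -33176/21 ≈ -1579.8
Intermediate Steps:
f(o, B) = 5/2 (f(o, B) = 2 + (1/4)*2 = 2 + 1/2 = 5/2)
q(l, t) = 7*t/2 (q(l, t) = 5*t/2 + t = 7*t/2)
z = -20/3 (z = -3 + (1/(5 - 2) - 1*4) = -3 + (1/3 - 4) = -3 - 11/3 = -20/3 ≈ -6.6667)
C(W) = -3 - 20/(3*W)
(-9 + C(q(-3, -2)))*143 = (-9 + (-3 - 20/(3*((7/2)*(-2)))))*143 = (-9 + (-3 - 20/3/(-7)))*143 = (-9 + (-3 - 20/3*(-1/7)))*143 = (-9 + (-3 + 20/21))*143 = (-9 - 43/21)*143 = -232/21*143 = -33176/21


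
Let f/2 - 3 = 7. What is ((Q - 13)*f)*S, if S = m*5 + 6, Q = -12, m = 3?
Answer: -10500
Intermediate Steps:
f = 20 (f = 6 + 2*7 = 6 + 14 = 20)
S = 21 (S = 3*5 + 6 = 15 + 6 = 21)
((Q - 13)*f)*S = ((-12 - 13)*20)*21 = -25*20*21 = -500*21 = -10500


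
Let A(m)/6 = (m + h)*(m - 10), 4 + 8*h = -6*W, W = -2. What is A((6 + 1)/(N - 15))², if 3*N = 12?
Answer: 7884864/14641 ≈ 538.55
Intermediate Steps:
N = 4 (N = (⅓)*12 = 4)
h = 1 (h = -½ + (-6*(-2))/8 = -½ + (⅛)*12 = -½ + 3/2 = 1)
A(m) = 6*(1 + m)*(-10 + m) (A(m) = 6*((m + 1)*(m - 10)) = 6*((1 + m)*(-10 + m)) = 6*(1 + m)*(-10 + m))
A((6 + 1)/(N - 15))² = (-60 - 54*(6 + 1)/(4 - 15) + 6*((6 + 1)/(4 - 15))²)² = (-60 - 378/(-11) + 6*(7/(-11))²)² = (-60 - 378*(-1)/11 + 6*(7*(-1/11))²)² = (-60 - 54*(-7/11) + 6*(-7/11)²)² = (-60 + 378/11 + 6*(49/121))² = (-60 + 378/11 + 294/121)² = (-2808/121)² = 7884864/14641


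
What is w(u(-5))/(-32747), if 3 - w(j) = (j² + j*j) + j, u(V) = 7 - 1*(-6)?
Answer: 348/32747 ≈ 0.010627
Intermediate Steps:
u(V) = 13 (u(V) = 7 + 6 = 13)
w(j) = 3 - j - 2*j² (w(j) = 3 - ((j² + j*j) + j) = 3 - ((j² + j²) + j) = 3 - (2*j² + j) = 3 - (j + 2*j²) = 3 + (-j - 2*j²) = 3 - j - 2*j²)
w(u(-5))/(-32747) = (3 - 1*13 - 2*13²)/(-32747) = (3 - 13 - 2*169)*(-1/32747) = (3 - 13 - 338)*(-1/32747) = -348*(-1/32747) = 348/32747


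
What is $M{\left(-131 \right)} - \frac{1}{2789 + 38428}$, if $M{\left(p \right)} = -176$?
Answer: $- \frac{7254193}{41217} \approx -176.0$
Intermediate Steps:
$M{\left(-131 \right)} - \frac{1}{2789 + 38428} = -176 - \frac{1}{2789 + 38428} = -176 - \frac{1}{41217} = - \frac{7254193}{41217}$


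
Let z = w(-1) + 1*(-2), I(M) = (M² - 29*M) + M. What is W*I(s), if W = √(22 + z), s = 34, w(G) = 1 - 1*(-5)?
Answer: 204*√26 ≈ 1040.2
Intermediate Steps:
w(G) = 6 (w(G) = 1 + 5 = 6)
I(M) = M² - 28*M
z = 4 (z = 6 + 1*(-2) = 6 - 2 = 4)
W = √26 (W = √(22 + 4) = √26 ≈ 5.0990)
W*I(s) = √26*(34*(-28 + 34)) = √26*(34*6) = √26*204 = 204*√26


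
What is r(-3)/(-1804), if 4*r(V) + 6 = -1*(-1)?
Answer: 5/7216 ≈ 0.00069290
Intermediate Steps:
r(V) = -5/4 (r(V) = -3/2 + (-1*(-1))/4 = -3/2 + (¼)*1 = -3/2 + ¼ = -5/4)
r(-3)/(-1804) = -5/4/(-1804) = -1/1804*(-5/4) = 5/7216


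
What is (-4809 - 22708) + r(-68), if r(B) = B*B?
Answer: -22893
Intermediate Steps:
r(B) = B²
(-4809 - 22708) + r(-68) = (-4809 - 22708) + (-68)² = -27517 + 4624 = -22893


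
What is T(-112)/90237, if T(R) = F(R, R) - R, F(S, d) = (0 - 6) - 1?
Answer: 5/4297 ≈ 0.0011636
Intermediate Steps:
F(S, d) = -7 (F(S, d) = -6 - 1 = -7)
T(R) = -7 - R
T(-112)/90237 = (-7 - 1*(-112))/90237 = (-7 + 112)*(1/90237) = 105*(1/90237) = 5/4297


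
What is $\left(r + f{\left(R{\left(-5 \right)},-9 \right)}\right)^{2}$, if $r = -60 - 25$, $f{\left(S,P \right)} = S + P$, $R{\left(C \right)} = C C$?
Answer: $4761$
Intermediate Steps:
$R{\left(C \right)} = C^{2}$
$f{\left(S,P \right)} = P + S$
$r = -85$ ($r = -60 - 25 = -85$)
$\left(r + f{\left(R{\left(-5 \right)},-9 \right)}\right)^{2} = \left(-85 - \left(9 - \left(-5\right)^{2}\right)\right)^{2} = \left(-85 + \left(-9 + 25\right)\right)^{2} = \left(-85 + 16\right)^{2} = \left(-69\right)^{2} = 4761$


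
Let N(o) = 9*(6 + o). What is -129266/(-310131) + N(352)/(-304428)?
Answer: 6392157961/15735426678 ≈ 0.40623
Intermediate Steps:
N(o) = 54 + 9*o
-129266/(-310131) + N(352)/(-304428) = -129266/(-310131) + (54 + 9*352)/(-304428) = -129266*(-1/310131) + (54 + 3168)*(-1/304428) = 129266/310131 + 3222*(-1/304428) = 129266/310131 - 537/50738 = 6392157961/15735426678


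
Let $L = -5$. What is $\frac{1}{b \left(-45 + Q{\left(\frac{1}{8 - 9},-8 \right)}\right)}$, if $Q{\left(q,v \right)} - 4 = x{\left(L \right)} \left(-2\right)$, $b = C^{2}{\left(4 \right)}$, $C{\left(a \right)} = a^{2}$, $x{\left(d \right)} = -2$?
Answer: $- \frac{1}{9472} \approx -0.00010557$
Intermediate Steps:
$b = 256$ ($b = \left(4^{2}\right)^{2} = 16^{2} = 256$)
$Q{\left(q,v \right)} = 8$ ($Q{\left(q,v \right)} = 4 - -4 = 4 + 4 = 8$)
$\frac{1}{b \left(-45 + Q{\left(\frac{1}{8 - 9},-8 \right)}\right)} = \frac{1}{256 \left(-45 + 8\right)} = \frac{1}{256 \left(-37\right)} = \frac{1}{-9472} = - \frac{1}{9472}$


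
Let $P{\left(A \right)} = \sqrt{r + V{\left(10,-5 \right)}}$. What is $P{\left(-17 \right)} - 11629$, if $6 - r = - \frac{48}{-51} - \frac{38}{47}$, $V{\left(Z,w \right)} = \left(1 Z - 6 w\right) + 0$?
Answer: $-11629 + \frac{6 \sqrt{813382}}{799} \approx -11622.0$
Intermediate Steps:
$V{\left(Z,w \right)} = Z - 6 w$ ($V{\left(Z,w \right)} = \left(Z - 6 w\right) + 0 = Z - 6 w$)
$r = \frac{4688}{799}$ ($r = 6 - \left(- \frac{48}{-51} - \frac{38}{47}\right) = 6 - \left(\left(-48\right) \left(- \frac{1}{51}\right) - \frac{38}{47}\right) = 6 - \left(\frac{16}{17} - \frac{38}{47}\right) = 6 - \frac{106}{799} = \frac{4688}{799} \approx 5.8673$)
$P{\left(A \right)} = \frac{6 \sqrt{813382}}{799}$ ($P{\left(A \right)} = \sqrt{\frac{4688}{799} + \left(10 - -30\right)} = \sqrt{\frac{4688}{799} + \left(10 + 30\right)} = \sqrt{\frac{4688}{799} + 40} = \sqrt{\frac{36648}{799}} = \frac{6 \sqrt{813382}}{799}$)
$P{\left(-17 \right)} - 11629 = \frac{6 \sqrt{813382}}{799} - 11629 = -11629 + \frac{6 \sqrt{813382}}{799}$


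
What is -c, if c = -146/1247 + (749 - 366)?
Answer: -477455/1247 ≈ -382.88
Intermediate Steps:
c = 477455/1247 (c = -146*1/1247 + 383 = -146/1247 + 383 = 477455/1247 ≈ 382.88)
-c = -1*477455/1247 = -477455/1247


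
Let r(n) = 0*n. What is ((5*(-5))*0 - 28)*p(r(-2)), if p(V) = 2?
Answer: -56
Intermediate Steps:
r(n) = 0
((5*(-5))*0 - 28)*p(r(-2)) = ((5*(-5))*0 - 28)*2 = (-25*0 - 28)*2 = (0 - 28)*2 = -28*2 = -56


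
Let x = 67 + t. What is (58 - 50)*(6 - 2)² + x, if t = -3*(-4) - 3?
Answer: 204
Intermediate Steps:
t = 9 (t = 12 - 3 = 9)
x = 76 (x = 67 + 9 = 76)
(58 - 50)*(6 - 2)² + x = (58 - 50)*(6 - 2)² + 76 = 8*4² + 76 = 8*16 + 76 = 128 + 76 = 204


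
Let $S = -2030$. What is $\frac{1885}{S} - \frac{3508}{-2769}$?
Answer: $\frac{13115}{38766} \approx 0.33831$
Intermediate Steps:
$\frac{1885}{S} - \frac{3508}{-2769} = \frac{1885}{-2030} - \frac{3508}{-2769} = 1885 \left(- \frac{1}{2030}\right) - - \frac{3508}{2769} = - \frac{13}{14} + \frac{3508}{2769} = \frac{13115}{38766}$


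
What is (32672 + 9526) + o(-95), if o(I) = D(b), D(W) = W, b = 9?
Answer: 42207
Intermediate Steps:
o(I) = 9
(32672 + 9526) + o(-95) = (32672 + 9526) + 9 = 42198 + 9 = 42207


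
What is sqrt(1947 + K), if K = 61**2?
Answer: 2*sqrt(1417) ≈ 75.286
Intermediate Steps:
K = 3721
sqrt(1947 + K) = sqrt(1947 + 3721) = sqrt(5668) = 2*sqrt(1417)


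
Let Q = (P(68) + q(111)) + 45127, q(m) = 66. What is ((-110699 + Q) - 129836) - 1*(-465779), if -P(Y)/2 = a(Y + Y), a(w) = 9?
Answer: 270419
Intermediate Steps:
P(Y) = -18 (P(Y) = -2*9 = -18)
Q = 45175 (Q = (-18 + 66) + 45127 = 48 + 45127 = 45175)
((-110699 + Q) - 129836) - 1*(-465779) = ((-110699 + 45175) - 129836) - 1*(-465779) = (-65524 - 129836) + 465779 = -195360 + 465779 = 270419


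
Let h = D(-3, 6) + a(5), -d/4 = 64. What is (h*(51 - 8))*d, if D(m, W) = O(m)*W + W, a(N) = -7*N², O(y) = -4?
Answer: 2124544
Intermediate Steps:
d = -256 (d = -4*64 = -256)
D(m, W) = -3*W (D(m, W) = -4*W + W = -3*W)
h = -193 (h = -3*6 - 7*5² = -18 - 7*25 = -18 - 175 = -193)
(h*(51 - 8))*d = -193*(51 - 8)*(-256) = -193*43*(-256) = -8299*(-256) = 2124544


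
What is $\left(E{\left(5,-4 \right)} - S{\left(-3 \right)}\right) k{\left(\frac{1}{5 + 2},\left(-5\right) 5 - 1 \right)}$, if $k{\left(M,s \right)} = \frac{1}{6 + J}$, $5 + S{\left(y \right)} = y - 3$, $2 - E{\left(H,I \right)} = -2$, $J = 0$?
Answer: $\frac{5}{2} \approx 2.5$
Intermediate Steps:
$E{\left(H,I \right)} = 4$ ($E{\left(H,I \right)} = 2 - -2 = 2 + 2 = 4$)
$S{\left(y \right)} = -8 + y$ ($S{\left(y \right)} = -5 + \left(y - 3\right) = -5 + \left(-3 + y\right) = -8 + y$)
$k{\left(M,s \right)} = \frac{1}{6}$ ($k{\left(M,s \right)} = \frac{1}{6 + 0} = \frac{1}{6}$)
$\left(E{\left(5,-4 \right)} - S{\left(-3 \right)}\right) k{\left(\frac{1}{5 + 2},\left(-5\right) 5 - 1 \right)} = \left(4 - \left(-8 - 3\right)\right) \frac{1}{6} = \left(4 - -11\right) \frac{1}{6} = \left(4 + 11\right) \frac{1}{6} = 15 \cdot \frac{1}{6} = \frac{5}{2}$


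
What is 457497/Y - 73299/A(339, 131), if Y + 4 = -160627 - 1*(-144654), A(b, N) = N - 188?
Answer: 381673598/303563 ≈ 1257.3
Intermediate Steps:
A(b, N) = -188 + N
Y = -15977 (Y = -4 + (-160627 - 1*(-144654)) = -4 + (-160627 + 144654) = -4 - 15973 = -15977)
457497/Y - 73299/A(339, 131) = 457497/(-15977) - 73299/(-188 + 131) = 457497*(-1/15977) - 73299/(-57) = -457497/15977 - 73299*(-1/57) = -457497/15977 + 24433/19 = 381673598/303563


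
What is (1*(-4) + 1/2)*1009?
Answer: -7063/2 ≈ -3531.5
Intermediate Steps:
(1*(-4) + 1/2)*1009 = (-4 + ½)*1009 = -7/2*1009 = -7063/2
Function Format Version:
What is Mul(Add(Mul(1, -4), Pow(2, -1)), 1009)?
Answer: Rational(-7063, 2) ≈ -3531.5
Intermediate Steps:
Mul(Add(Mul(1, -4), Pow(2, -1)), 1009) = Mul(Add(-4, Rational(1, 2)), 1009) = Mul(Rational(-7, 2), 1009) = Rational(-7063, 2)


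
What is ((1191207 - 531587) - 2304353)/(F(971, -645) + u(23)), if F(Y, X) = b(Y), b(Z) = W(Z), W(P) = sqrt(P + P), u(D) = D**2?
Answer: -51180221/16347 + 96749*sqrt(1942)/16347 ≈ -2870.0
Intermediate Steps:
W(P) = sqrt(2)*sqrt(P) (W(P) = sqrt(2*P) = sqrt(2)*sqrt(P))
b(Z) = sqrt(2)*sqrt(Z)
F(Y, X) = sqrt(2)*sqrt(Y)
((1191207 - 531587) - 2304353)/(F(971, -645) + u(23)) = ((1191207 - 531587) - 2304353)/(sqrt(2)*sqrt(971) + 23**2) = (659620 - 2304353)/(sqrt(1942) + 529) = -1644733/(529 + sqrt(1942))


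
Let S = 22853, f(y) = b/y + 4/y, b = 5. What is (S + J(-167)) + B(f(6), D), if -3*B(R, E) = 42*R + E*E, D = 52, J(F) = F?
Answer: 65291/3 ≈ 21764.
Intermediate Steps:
f(y) = 9/y (f(y) = 5/y + 4/y = 9/y)
B(R, E) = -14*R - E²/3 (B(R, E) = -(42*R + E*E)/3 = -(42*R + E²)/3 = -(E² + 42*R)/3 = -14*R - E²/3)
(S + J(-167)) + B(f(6), D) = (22853 - 167) + (-126/6 - ⅓*52²) = 22686 + (-126/6 - ⅓*2704) = 22686 + (-14*3/2 - 2704/3) = 22686 + (-21 - 2704/3) = 22686 - 2767/3 = 65291/3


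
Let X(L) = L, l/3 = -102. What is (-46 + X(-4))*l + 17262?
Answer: 32562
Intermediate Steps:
l = -306 (l = 3*(-102) = -306)
(-46 + X(-4))*l + 17262 = (-46 - 4)*(-306) + 17262 = -50*(-306) + 17262 = 15300 + 17262 = 32562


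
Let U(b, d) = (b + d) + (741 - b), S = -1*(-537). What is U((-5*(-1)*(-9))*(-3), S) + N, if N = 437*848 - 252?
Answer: 371602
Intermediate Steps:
S = 537
U(b, d) = 741 + d
N = 370324 (N = 370576 - 252 = 370324)
U((-5*(-1)*(-9))*(-3), S) + N = (741 + 537) + 370324 = 1278 + 370324 = 371602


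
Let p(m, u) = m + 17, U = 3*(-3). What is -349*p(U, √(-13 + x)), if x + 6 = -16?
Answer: -2792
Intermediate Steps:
x = -22 (x = -6 - 16 = -22)
U = -9
p(m, u) = 17 + m
-349*p(U, √(-13 + x)) = -349*(17 - 9) = -349*8 = -2792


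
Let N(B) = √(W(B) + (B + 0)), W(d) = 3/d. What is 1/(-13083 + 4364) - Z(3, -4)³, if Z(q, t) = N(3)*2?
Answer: -558017/8719 ≈ -64.000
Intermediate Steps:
N(B) = √(B + 3/B) (N(B) = √(3/B + (B + 0)) = √(3/B + B) = √(B + 3/B))
Z(q, t) = 4 (Z(q, t) = √(3 + 3/3)*2 = √(3 + 3*(⅓))*2 = √(3 + 1)*2 = √4*2 = 2*2 = 4)
1/(-13083 + 4364) - Z(3, -4)³ = 1/(-13083 + 4364) - 1*4³ = 1/(-8719) - 1*64 = -1/8719 - 64 = -558017/8719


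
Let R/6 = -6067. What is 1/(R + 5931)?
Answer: -1/30471 ≈ -3.2818e-5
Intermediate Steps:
R = -36402 (R = 6*(-6067) = -36402)
1/(R + 5931) = 1/(-36402 + 5931) = 1/(-30471) = -1/30471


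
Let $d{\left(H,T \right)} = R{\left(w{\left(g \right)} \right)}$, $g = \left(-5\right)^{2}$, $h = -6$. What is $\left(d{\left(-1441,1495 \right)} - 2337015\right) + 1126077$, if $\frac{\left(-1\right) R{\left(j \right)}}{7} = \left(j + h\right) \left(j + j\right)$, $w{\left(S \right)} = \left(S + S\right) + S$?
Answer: $-1283388$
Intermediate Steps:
$g = 25$
$w{\left(S \right)} = 3 S$ ($w{\left(S \right)} = 2 S + S = 3 S$)
$R{\left(j \right)} = - 14 j \left(-6 + j\right)$ ($R{\left(j \right)} = - 7 \left(j - 6\right) \left(j + j\right) = - 7 \left(-6 + j\right) 2 j = - 7 \cdot 2 j \left(-6 + j\right) = - 14 j \left(-6 + j\right)$)
$d{\left(H,T \right)} = -72450$ ($d{\left(H,T \right)} = 14 \cdot 3 \cdot 25 \left(6 - 3 \cdot 25\right) = 14 \cdot 75 \left(6 - 75\right) = 14 \cdot 75 \left(-69\right) = -72450$)
$\left(d{\left(-1441,1495 \right)} - 2337015\right) + 1126077 = \left(-72450 - 2337015\right) + 1126077 = -2409465 + 1126077 = -1283388$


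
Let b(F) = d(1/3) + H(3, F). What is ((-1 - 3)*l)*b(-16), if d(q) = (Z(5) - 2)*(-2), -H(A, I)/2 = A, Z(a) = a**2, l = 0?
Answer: 0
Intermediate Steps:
H(A, I) = -2*A
d(q) = -46 (d(q) = (5**2 - 2)*(-2) = (25 - 2)*(-2) = 23*(-2) = -46)
b(F) = -52 (b(F) = -46 - 2*3 = -46 - 6 = -52)
((-1 - 3)*l)*b(-16) = ((-1 - 3)*0)*(-52) = -4*0*(-52) = 0*(-52) = 0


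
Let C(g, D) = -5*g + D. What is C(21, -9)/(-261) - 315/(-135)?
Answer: 241/87 ≈ 2.7701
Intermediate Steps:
C(g, D) = D - 5*g
C(21, -9)/(-261) - 315/(-135) = (-9 - 5*21)/(-261) - 315/(-135) = (-9 - 105)*(-1/261) - 315*(-1/135) = -114*(-1/261) + 7/3 = 38/87 + 7/3 = 241/87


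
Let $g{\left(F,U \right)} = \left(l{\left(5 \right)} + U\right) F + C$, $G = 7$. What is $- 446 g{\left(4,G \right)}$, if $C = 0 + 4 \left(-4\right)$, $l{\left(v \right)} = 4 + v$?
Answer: $-21408$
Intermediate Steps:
$C = -16$ ($C = 0 - 16 = -16$)
$g{\left(F,U \right)} = -16 + F \left(9 + U\right)$ ($g{\left(F,U \right)} = \left(\left(4 + 5\right) + U\right) F - 16 = \left(9 + U\right) F - 16 = F \left(9 + U\right) - 16 = -16 + F \left(9 + U\right)$)
$- 446 g{\left(4,G \right)} = - 446 \left(-16 + 9 \cdot 4 + 4 \cdot 7\right) = - 446 \left(-16 + 36 + 28\right) = \left(-446\right) 48 = -21408$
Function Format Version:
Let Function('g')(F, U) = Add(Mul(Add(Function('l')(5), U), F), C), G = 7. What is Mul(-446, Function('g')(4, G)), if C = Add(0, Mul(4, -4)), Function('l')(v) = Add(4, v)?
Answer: -21408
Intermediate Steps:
C = -16 (C = Add(0, -16) = -16)
Function('g')(F, U) = Add(-16, Mul(F, Add(9, U))) (Function('g')(F, U) = Add(Mul(Add(Add(4, 5), U), F), -16) = Add(Mul(Add(9, U), F), -16) = Add(Mul(F, Add(9, U)), -16) = Add(-16, Mul(F, Add(9, U))))
Mul(-446, Function('g')(4, G)) = Mul(-446, Add(-16, Mul(9, 4), Mul(4, 7))) = Mul(-446, Add(-16, 36, 28)) = Mul(-446, 48) = -21408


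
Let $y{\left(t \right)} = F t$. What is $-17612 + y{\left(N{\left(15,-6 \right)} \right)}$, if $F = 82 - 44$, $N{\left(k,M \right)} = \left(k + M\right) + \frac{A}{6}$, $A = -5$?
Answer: $- \frac{51905}{3} \approx -17302.0$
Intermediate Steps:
$N{\left(k,M \right)} = - \frac{5}{6} + M + k$ ($N{\left(k,M \right)} = \left(k + M\right) - \frac{5}{6} = \left(M + k\right) - \frac{5}{6} = - \frac{5}{6} + M + k$)
$F = 38$ ($F = 82 - 44 = 38$)
$y{\left(t \right)} = 38 t$
$-17612 + y{\left(N{\left(15,-6 \right)} \right)} = -17612 + 38 \left(- \frac{5}{6} - 6 + 15\right) = -17612 + 38 \cdot \frac{49}{6} = -17612 + \frac{931}{3} = - \frac{51905}{3}$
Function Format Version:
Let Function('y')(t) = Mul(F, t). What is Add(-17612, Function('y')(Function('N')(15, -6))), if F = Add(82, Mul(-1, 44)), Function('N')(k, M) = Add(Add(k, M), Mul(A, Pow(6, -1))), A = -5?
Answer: Rational(-51905, 3) ≈ -17302.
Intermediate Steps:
Function('N')(k, M) = Add(Rational(-5, 6), M, k) (Function('N')(k, M) = Add(Add(k, M), Mul(-5, Pow(6, -1))) = Add(Add(M, k), Mul(-5, Rational(1, 6))) = Add(Add(M, k), Rational(-5, 6)) = Add(Rational(-5, 6), M, k))
F = 38 (F = Add(82, -44) = 38)
Function('y')(t) = Mul(38, t)
Add(-17612, Function('y')(Function('N')(15, -6))) = Add(-17612, Mul(38, Add(Rational(-5, 6), -6, 15))) = Add(-17612, Mul(38, Rational(49, 6))) = Add(-17612, Rational(931, 3)) = Rational(-51905, 3)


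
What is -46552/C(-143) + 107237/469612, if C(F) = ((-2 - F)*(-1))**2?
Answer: -1517646079/718181244 ≈ -2.1132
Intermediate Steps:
C(F) = (2 + F)**2
-46552/C(-143) + 107237/469612 = -46552/(2 - 143)**2 + 107237/469612 = -46552/((-141)**2) + 107237*(1/469612) = -46552/19881 + 8249/36124 = -1517646079/718181244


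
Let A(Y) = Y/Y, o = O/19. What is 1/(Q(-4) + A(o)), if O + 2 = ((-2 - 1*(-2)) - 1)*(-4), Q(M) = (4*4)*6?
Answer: 1/97 ≈ 0.010309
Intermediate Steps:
Q(M) = 96 (Q(M) = 16*6 = 96)
O = 2 (O = -2 + ((-2 - 1*(-2)) - 1)*(-4) = -2 + ((-2 + 2) - 1)*(-4) = -2 + (0 - 1)*(-4) = -2 - 1*(-4) = -2 + 4 = 2)
o = 2/19 ≈ 0.10526
A(Y) = 1
1/(Q(-4) + A(o)) = 1/(96 + 1) = 1/97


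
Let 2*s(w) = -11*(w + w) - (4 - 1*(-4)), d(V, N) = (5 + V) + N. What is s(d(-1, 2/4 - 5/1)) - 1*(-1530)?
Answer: 3063/2 ≈ 1531.5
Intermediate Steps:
d(V, N) = 5 + N + V
s(w) = -4 - 11*w (s(w) = (-11*(w + w) - (4 - 1*(-4)))/2 = (-22*w - (4 + 4))/2 = (-22*w - 1*8)/2 = (-22*w - 8)/2 = (-8 - 22*w)/2 = -4 - 11*w)
s(d(-1, 2/4 - 5/1)) - 1*(-1530) = (-4 - 11*(5 + (2/4 - 5/1) - 1)) - 1*(-1530) = (-4 - 11*(5 + (2*(¼) - 5*1) - 1)) + 1530 = (-4 - 11*(5 + (½ - 5) - 1)) + 1530 = (-4 - 11*(5 - 9/2 - 1)) + 1530 = (-4 - 11*(-½)) + 1530 = (-4 + 11/2) + 1530 = 3/2 + 1530 = 3063/2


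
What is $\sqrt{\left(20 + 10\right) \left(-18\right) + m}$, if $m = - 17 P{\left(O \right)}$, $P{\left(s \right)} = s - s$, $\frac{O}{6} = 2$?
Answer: $6 i \sqrt{15} \approx 23.238 i$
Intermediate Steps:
$O = 12$ ($O = 6 \cdot 2 = 12$)
$P{\left(s \right)} = 0$
$m = 0$ ($m = \left(-17\right) 0 = 0$)
$\sqrt{\left(20 + 10\right) \left(-18\right) + m} = \sqrt{\left(20 + 10\right) \left(-18\right) + 0} = \sqrt{30 \left(-18\right) + 0} = \sqrt{-540 + 0} = \sqrt{-540} = 6 i \sqrt{15}$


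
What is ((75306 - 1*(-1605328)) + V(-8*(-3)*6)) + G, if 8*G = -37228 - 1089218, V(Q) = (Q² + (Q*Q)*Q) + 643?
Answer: 18188765/4 ≈ 4.5472e+6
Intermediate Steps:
V(Q) = 643 + Q² + Q³ (V(Q) = (Q² + Q²*Q) + 643 = (Q² + Q³) + 643 = 643 + Q² + Q³)
G = -563223/4 (G = (-37228 - 1089218)/8 = (⅛)*(-1126446) = -563223/4 ≈ -1.4081e+5)
((75306 - 1*(-1605328)) + V(-8*(-3)*6)) + G = ((75306 - 1*(-1605328)) + (643 + (-8*(-3)*6)² + (-8*(-3)*6)³)) - 563223/4 = ((75306 + 1605328) + (643 + (24*6)² + (24*6)³)) - 563223/4 = (1680634 + (643 + 144² + 144³)) - 563223/4 = (1680634 + (643 + 20736 + 2985984)) - 563223/4 = (1680634 + 3007363) - 563223/4 = 4687997 - 563223/4 = 18188765/4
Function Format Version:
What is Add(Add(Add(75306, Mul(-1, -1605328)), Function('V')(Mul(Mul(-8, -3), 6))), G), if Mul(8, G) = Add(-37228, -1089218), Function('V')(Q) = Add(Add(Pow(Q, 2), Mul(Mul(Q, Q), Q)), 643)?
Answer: Rational(18188765, 4) ≈ 4.5472e+6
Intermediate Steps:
Function('V')(Q) = Add(643, Pow(Q, 2), Pow(Q, 3)) (Function('V')(Q) = Add(Add(Pow(Q, 2), Mul(Pow(Q, 2), Q)), 643) = Add(Add(Pow(Q, 2), Pow(Q, 3)), 643) = Add(643, Pow(Q, 2), Pow(Q, 3)))
G = Rational(-563223, 4) (G = Mul(Rational(1, 8), Add(-37228, -1089218)) = Mul(Rational(1, 8), -1126446) = Rational(-563223, 4) ≈ -1.4081e+5)
Add(Add(Add(75306, Mul(-1, -1605328)), Function('V')(Mul(Mul(-8, -3), 6))), G) = Add(Add(Add(75306, Mul(-1, -1605328)), Add(643, Pow(Mul(Mul(-8, -3), 6), 2), Pow(Mul(Mul(-8, -3), 6), 3))), Rational(-563223, 4)) = Add(Add(Add(75306, 1605328), Add(643, Pow(Mul(24, 6), 2), Pow(Mul(24, 6), 3))), Rational(-563223, 4)) = Add(Add(1680634, Add(643, Pow(144, 2), Pow(144, 3))), Rational(-563223, 4)) = Add(Add(1680634, Add(643, 20736, 2985984)), Rational(-563223, 4)) = Add(Add(1680634, 3007363), Rational(-563223, 4)) = Add(4687997, Rational(-563223, 4)) = Rational(18188765, 4)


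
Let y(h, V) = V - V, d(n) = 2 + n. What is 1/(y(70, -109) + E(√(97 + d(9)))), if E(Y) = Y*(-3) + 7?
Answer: -7/923 - 18*√3/923 ≈ -0.041362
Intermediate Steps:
y(h, V) = 0
E(Y) = 7 - 3*Y (E(Y) = -3*Y + 7 = 7 - 3*Y)
1/(y(70, -109) + E(√(97 + d(9)))) = 1/(0 + (7 - 3*√(97 + (2 + 9)))) = 1/(0 + (7 - 3*√(97 + 11))) = 1/(0 + (7 - 18*√3)) = 1/(7 - 18*√3)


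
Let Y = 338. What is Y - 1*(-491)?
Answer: 829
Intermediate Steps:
Y - 1*(-491) = 338 - 1*(-491) = 338 + 491 = 829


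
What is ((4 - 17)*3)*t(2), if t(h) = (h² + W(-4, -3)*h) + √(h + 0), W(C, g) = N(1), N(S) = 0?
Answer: -156 - 39*√2 ≈ -211.15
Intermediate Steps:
W(C, g) = 0
t(h) = √h + h² (t(h) = (h² + 0*h) + √(h + 0) = (h² + 0) + √h = h² + √h = √h + h²)
((4 - 17)*3)*t(2) = ((4 - 17)*3)*(√2 + 2²) = (-13*3)*(√2 + 4) = -39*(4 + √2) = -156 - 39*√2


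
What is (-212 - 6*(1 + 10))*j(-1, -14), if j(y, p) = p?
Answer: 3892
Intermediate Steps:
(-212 - 6*(1 + 10))*j(-1, -14) = (-212 - 6*(1 + 10))*(-14) = (-212 - 6*11)*(-14) = (-212 - 66)*(-14) = -278*(-14) = 3892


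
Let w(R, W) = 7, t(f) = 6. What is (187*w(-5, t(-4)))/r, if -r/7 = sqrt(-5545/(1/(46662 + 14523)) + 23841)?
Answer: 187*I*sqrt(84811746)/169623492 ≈ 0.010153*I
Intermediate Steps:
r = -14*I*sqrt(84811746) (r = -7*sqrt(-5545/(1/(46662 + 14523)) + 23841) = -7*sqrt(-5545/(1/61185) + 23841) = -7*sqrt(-5545/1/61185 + 23841) = -7*sqrt(-5545*61185 + 23841) = -7*sqrt(-339270825 + 23841) = -14*I*sqrt(84811746) ≈ -1.2893e+5*I)
(187*w(-5, t(-4)))/r = (187*7)/((-14*I*sqrt(84811746))) = 1309*(I*sqrt(84811746)/1187364444) = 187*I*sqrt(84811746)/169623492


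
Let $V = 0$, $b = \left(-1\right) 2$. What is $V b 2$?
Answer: $0$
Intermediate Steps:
$b = -2$
$V b 2 = 0 \left(-2\right) 2 = 0 \cdot 2 = 0$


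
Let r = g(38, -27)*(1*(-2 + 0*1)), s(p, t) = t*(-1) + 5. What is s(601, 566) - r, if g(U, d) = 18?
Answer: -525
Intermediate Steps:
s(p, t) = 5 - t (s(p, t) = -t + 5 = 5 - t)
r = -36 (r = 18*(1*(-2 + 0*1)) = 18*(1*(-2 + 0)) = 18*(1*(-2)) = 18*(-2) = -36)
s(601, 566) - r = (5 - 1*566) - 1*(-36) = (5 - 566) + 36 = -561 + 36 = -525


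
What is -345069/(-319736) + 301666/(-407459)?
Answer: 44147989495/130279310824 ≈ 0.33887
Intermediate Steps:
-345069/(-319736) + 301666/(-407459) = -345069*(-1/319736) + 301666*(-1/407459) = 345069/319736 - 301666/407459 = 44147989495/130279310824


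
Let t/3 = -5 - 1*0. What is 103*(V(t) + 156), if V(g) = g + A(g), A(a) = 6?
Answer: 15141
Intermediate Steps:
t = -15 (t = 3*(-5 - 1*0) = 3*(-5 + 0) = 3*(-5) = -15)
V(g) = 6 + g (V(g) = g + 6 = 6 + g)
103*(V(t) + 156) = 103*((6 - 15) + 156) = 103*(-9 + 156) = 103*147 = 15141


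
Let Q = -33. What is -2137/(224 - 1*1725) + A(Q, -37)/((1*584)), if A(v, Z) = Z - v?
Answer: 310501/219146 ≈ 1.4169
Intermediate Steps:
-2137/(224 - 1*1725) + A(Q, -37)/((1*584)) = -2137/(224 - 1*1725) + (-37 - 1*(-33))/((1*584)) = -2137/(224 - 1725) + (-37 + 33)/584 = -2137/(-1501) - 4*1/584 = -2137*(-1/1501) - 1/146 = 2137/1501 - 1/146 = 310501/219146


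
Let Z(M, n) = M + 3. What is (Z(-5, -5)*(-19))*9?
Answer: 342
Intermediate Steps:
Z(M, n) = 3 + M
(Z(-5, -5)*(-19))*9 = ((3 - 5)*(-19))*9 = -2*(-19)*9 = 38*9 = 342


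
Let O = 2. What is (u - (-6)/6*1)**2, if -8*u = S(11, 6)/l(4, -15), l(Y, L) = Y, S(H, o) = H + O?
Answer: 361/1024 ≈ 0.35254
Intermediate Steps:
S(H, o) = 2 + H (S(H, o) = H + 2 = 2 + H)
u = -13/32 (u = -(2 + 11)/(8*4) = -13/(8*4) = -1/8*13/4 = -13/32 ≈ -0.40625)
(u - (-6)/6*1)**2 = (-13/32 - (-6)/6*1)**2 = (-13/32 - 3*(-1/3)*1)**2 = (-13/32 + 1*1)**2 = (-13/32 + 1)**2 = (19/32)**2 = 361/1024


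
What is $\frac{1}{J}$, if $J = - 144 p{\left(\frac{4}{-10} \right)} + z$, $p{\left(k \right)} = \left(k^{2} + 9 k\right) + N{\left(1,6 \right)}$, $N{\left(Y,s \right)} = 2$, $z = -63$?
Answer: $\frac{25}{3609} \approx 0.0069271$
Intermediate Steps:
$p{\left(k \right)} = 2 + k^{2} + 9 k$ ($p{\left(k \right)} = \left(k^{2} + 9 k\right) + 2 = 2 + k^{2} + 9 k$)
$J = \frac{3609}{25}$ ($J = - 144 \left(2 + \left(\frac{4}{-10}\right)^{2} + 9 \frac{4}{-10}\right) - 63 = - 144 \left(2 + \left(4 \left(- \frac{1}{10}\right)\right)^{2} + 9 \cdot 4 \left(- \frac{1}{10}\right)\right) - 63 = - 144 \left(2 + \left(- \frac{2}{5}\right)^{2} + 9 \left(- \frac{2}{5}\right)\right) - 63 = - 144 \left(2 + \frac{4}{25} - \frac{18}{5}\right) - 63 = \left(-144\right) \left(- \frac{36}{25}\right) - 63 = \frac{5184}{25} - 63 = \frac{3609}{25} \approx 144.36$)
$\frac{1}{J} = \frac{1}{\frac{3609}{25}} = \frac{25}{3609}$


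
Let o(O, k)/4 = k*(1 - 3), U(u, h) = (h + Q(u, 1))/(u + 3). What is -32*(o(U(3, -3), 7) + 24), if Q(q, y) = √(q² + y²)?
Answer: 1024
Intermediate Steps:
U(u, h) = (h + √(1 + u²))/(3 + u) (U(u, h) = (h + √(u² + 1²))/(u + 3) = (h + √(u² + 1))/(3 + u) = (h + √(1 + u²))/(3 + u))
o(O, k) = -8*k (o(O, k) = 4*(k*(1 - 3)) = 4*(k*(-2)) = 4*(-2*k) = -8*k)
-32*(o(U(3, -3), 7) + 24) = -32*(-8*7 + 24) = -32*(-56 + 24) = -32*(-32) = 1024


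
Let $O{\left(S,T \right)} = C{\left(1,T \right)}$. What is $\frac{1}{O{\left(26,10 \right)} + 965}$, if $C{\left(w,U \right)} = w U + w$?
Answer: $\frac{1}{976} \approx 0.0010246$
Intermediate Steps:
$C{\left(w,U \right)} = w + U w$ ($C{\left(w,U \right)} = U w + w = w + U w$)
$O{\left(S,T \right)} = 1 + T$ ($O{\left(S,T \right)} = 1 \left(1 + T\right) = 1 + T$)
$\frac{1}{O{\left(26,10 \right)} + 965} = \frac{1}{\left(1 + 10\right) + 965} = \frac{1}{11 + 965} = \frac{1}{976}$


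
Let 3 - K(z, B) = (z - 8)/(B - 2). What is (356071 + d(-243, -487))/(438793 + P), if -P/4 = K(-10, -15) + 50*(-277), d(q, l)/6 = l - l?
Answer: 6053207/8401149 ≈ 0.72052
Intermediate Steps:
d(q, l) = 0 (d(q, l) = 6*(l - l) = 6*0 = 0)
K(z, B) = 3 - (-8 + z)/(-2 + B) (K(z, B) = 3 - (z - 8)/(B - 2) = 3 - (-8 + z)/(-2 + B))
P = 941668/17 (P = -4*((2 - 1*(-10) + 3*(-15))/(-2 - 15) + 50*(-277)) = -4*((2 + 10 - 45)/(-17) - 13850) = -4*(-1/17*(-33) - 13850) = -4*(33/17 - 13850) = -4*(-235417/17) = 941668/17 ≈ 55392.)
(356071 + d(-243, -487))/(438793 + P) = (356071 + 0)/(438793 + 941668/17) = 356071/(8401149/17) = 356071*(17/8401149) = 6053207/8401149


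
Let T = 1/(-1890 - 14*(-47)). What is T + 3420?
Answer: 4213439/1232 ≈ 3420.0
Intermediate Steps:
T = -1/1232 (T = 1/(-1890 + 658) = 1/(-1232) = -1/1232 ≈ -0.00081169)
T + 3420 = -1/1232 + 3420 = 4213439/1232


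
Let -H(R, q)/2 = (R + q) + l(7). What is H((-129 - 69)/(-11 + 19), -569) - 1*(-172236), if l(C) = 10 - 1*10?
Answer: 346847/2 ≈ 1.7342e+5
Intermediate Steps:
l(C) = 0 (l(C) = 10 - 10 = 0)
H(R, q) = -2*R - 2*q (H(R, q) = -2*((R + q) + 0) = -2*(R + q) = -2*R - 2*q)
H((-129 - 69)/(-11 + 19), -569) - 1*(-172236) = (-2*(-129 - 69)/(-11 + 19) - 2*(-569)) - 1*(-172236) = (-(-396)/8 + 1138) + 172236 = (-2*(-99/4) + 1138) + 172236 = (99/2 + 1138) + 172236 = 2375/2 + 172236 = 346847/2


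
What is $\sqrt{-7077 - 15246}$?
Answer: $i \sqrt{22323} \approx 149.41 i$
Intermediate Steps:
$\sqrt{-7077 - 15246} = \sqrt{-22323} = i \sqrt{22323}$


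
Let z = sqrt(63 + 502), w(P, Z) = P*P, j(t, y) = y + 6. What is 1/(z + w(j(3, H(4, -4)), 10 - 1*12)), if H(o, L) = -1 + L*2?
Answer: -9/484 + sqrt(565)/484 ≈ 0.030516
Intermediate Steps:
H(o, L) = -1 + 2*L
j(t, y) = 6 + y
w(P, Z) = P**2
z = sqrt(565) ≈ 23.770
1/(z + w(j(3, H(4, -4)), 10 - 1*12)) = 1/(sqrt(565) + (6 + (-1 + 2*(-4)))**2) = 1/(sqrt(565) + (6 + (-1 - 8))**2) = 1/(sqrt(565) + (6 - 9)**2) = 1/(sqrt(565) + (-3)**2) = 1/(sqrt(565) + 9) = 1/(9 + sqrt(565))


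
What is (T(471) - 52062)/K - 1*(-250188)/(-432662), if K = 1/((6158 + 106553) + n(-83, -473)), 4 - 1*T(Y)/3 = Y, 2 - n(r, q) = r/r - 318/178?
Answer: -116021674499117697/19253459 ≈ -6.0260e+9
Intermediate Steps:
n(r, q) = 248/89 (n(r, q) = 2 - (r/r - 318/178) = 2 - (1 - 318*1/178) = 2 - (1 - 159/89) = 2 - 1*(-70/89) = 2 + 70/89 = 248/89)
T(Y) = 12 - 3*Y
K = 89/10031527 (K = 1/((6158 + 106553) + 248/89) = 1/(112711 + 248/89) = 1/(10031527/89) = 89/10031527 ≈ 8.8720e-6)
(T(471) - 52062)/K - 1*(-250188)/(-432662) = ((12 - 3*471) - 52062)/(89/10031527) - 1*(-250188)/(-432662) = ((12 - 1413) - 52062)*(10031527/89) + 250188*(-1/432662) = (-1401 - 52062)*(10031527/89) - 125094/216331 = -53463*10031527/89 - 125094/216331 = -536315528001/89 - 125094/216331 = -116021674499117697/19253459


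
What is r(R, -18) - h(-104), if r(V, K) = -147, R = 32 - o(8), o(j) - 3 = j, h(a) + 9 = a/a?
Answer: -139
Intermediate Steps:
h(a) = -8 (h(a) = -9 + a/a = -9 + 1 = -8)
o(j) = 3 + j
R = 21 (R = 32 - (3 + 8) = 32 - 1*11 = 32 - 11 = 21)
r(R, -18) - h(-104) = -147 - 1*(-8) = -147 + 8 = -139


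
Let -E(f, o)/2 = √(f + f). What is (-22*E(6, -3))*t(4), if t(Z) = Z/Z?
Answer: 88*√3 ≈ 152.42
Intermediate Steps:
E(f, o) = -2*√2*√f (E(f, o) = -2*√(f + f) = -2*√2*√f)
t(Z) = 1
(-22*E(6, -3))*t(4) = -(-44)*√2*√6*1 = -(-88)*√3*1 = (88*√3)*1 = 88*√3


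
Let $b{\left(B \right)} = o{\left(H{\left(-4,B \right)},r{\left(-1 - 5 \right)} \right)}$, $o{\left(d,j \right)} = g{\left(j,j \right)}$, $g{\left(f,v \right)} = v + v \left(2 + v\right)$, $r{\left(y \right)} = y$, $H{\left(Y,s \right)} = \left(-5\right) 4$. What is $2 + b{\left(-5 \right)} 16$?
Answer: $290$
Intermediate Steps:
$H{\left(Y,s \right)} = -20$
$o{\left(d,j \right)} = j \left(3 + j\right)$
$b{\left(B \right)} = 18$ ($b{\left(B \right)} = \left(-1 - 5\right) \left(3 - 6\right) = - 6 \left(3 - 6\right) = \left(-6\right) \left(-3\right) = 18$)
$2 + b{\left(-5 \right)} 16 = 2 + 18 \cdot 16 = 2 + 288 = 290$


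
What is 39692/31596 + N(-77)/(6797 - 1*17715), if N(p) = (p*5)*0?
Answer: 9923/7899 ≈ 1.2562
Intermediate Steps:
N(p) = 0 (N(p) = (5*p)*0 = 0)
39692/31596 + N(-77)/(6797 - 1*17715) = 39692/31596 + 0/(6797 - 1*17715) = 39692*(1/31596) + 0/(6797 - 17715) = 9923/7899 + 0/(-10918) = 9923/7899 + 0*(-1/10918) = 9923/7899 + 0 = 9923/7899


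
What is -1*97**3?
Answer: -912673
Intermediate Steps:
-1*97**3 = -1*912673 = -912673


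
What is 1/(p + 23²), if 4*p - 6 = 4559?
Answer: 4/6681 ≈ 0.00059871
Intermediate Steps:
p = 4565/4 (p = 3/2 + (¼)*4559 = 3/2 + 4559/4 = 4565/4 ≈ 1141.3)
1/(p + 23²) = 1/(4565/4 + 23²) = 1/(4565/4 + 529) = 1/(6681/4) = 4/6681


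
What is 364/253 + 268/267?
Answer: 164992/67551 ≈ 2.4425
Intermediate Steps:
364/253 + 268/267 = 164992/67551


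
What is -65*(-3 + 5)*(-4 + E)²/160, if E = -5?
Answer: -1053/16 ≈ -65.813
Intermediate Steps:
-65*(-3 + 5)*(-4 + E)²/160 = -65*(-3 + 5)*(-4 - 5)²/160 = -65*2*(-9)²/160 = -65*2*81/160 = -10530/160 = -65*81/80 = -1053/16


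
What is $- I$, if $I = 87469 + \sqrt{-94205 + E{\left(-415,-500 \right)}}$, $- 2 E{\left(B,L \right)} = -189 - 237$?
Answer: $-87469 - 2 i \sqrt{23498} \approx -87469.0 - 306.58 i$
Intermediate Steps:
$E{\left(B,L \right)} = 213$ ($E{\left(B,L \right)} = - \frac{-189 - 237}{2} = \left(- \frac{1}{2}\right) \left(-426\right) = 213$)
$I = 87469 + 2 i \sqrt{23498}$ ($I = 87469 + \sqrt{-94205 + 213} = 87469 + \sqrt{-93992} = 87469 + 2 i \sqrt{23498} \approx 87469.0 + 306.58 i$)
$- I = - (87469 + 2 i \sqrt{23498}) = -87469 - 2 i \sqrt{23498}$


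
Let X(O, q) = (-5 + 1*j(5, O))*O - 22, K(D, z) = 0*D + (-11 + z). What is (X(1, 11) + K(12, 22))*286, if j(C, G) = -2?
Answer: -5148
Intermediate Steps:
K(D, z) = -11 + z (K(D, z) = 0 + (-11 + z) = -11 + z)
X(O, q) = -22 - 7*O (X(O, q) = (-5 + 1*(-2))*O - 22 = (-5 - 2)*O - 22 = -7*O - 22 = -22 - 7*O)
(X(1, 11) + K(12, 22))*286 = ((-22 - 7*1) + (-11 + 22))*286 = ((-22 - 7) + 11)*286 = (-29 + 11)*286 = -18*286 = -5148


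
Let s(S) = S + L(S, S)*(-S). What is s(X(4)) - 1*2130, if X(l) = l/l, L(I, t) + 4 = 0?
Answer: -2125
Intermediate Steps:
L(I, t) = -4 (L(I, t) = -4 + 0 = -4)
X(l) = 1
s(S) = 5*S (s(S) = S - (-4)*S = S + 4*S = 5*S)
s(X(4)) - 1*2130 = 5*1 - 1*2130 = 5 - 2130 = -2125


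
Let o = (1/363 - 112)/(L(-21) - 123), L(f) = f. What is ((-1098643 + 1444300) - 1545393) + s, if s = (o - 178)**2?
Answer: -3192295769371103/2732361984 ≈ -1.1683e+6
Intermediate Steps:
o = 40655/52272 (o = (1/363 - 112)/(-21 - 123) = (1/363 - 112)/(-144) = -40655/363*(-1/144) = 40655/52272 ≈ 0.77776)
s = 85817267865121/2732361984 (s = (40655/52272 - 178)**2 = (-9263761/52272)**2 = 85817267865121/2732361984 ≈ 31408.)
((-1098643 + 1444300) - 1545393) + s = ((-1098643 + 1444300) - 1545393) + 85817267865121/2732361984 = (345657 - 1545393) + 85817267865121/2732361984 = -1199736 + 85817267865121/2732361984 = -3192295769371103/2732361984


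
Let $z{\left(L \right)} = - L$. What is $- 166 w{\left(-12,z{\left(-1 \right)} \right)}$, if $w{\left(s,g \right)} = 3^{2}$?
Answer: $-1494$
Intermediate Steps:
$w{\left(s,g \right)} = 9$
$- 166 w{\left(-12,z{\left(-1 \right)} \right)} = \left(-166\right) 9 = -1494$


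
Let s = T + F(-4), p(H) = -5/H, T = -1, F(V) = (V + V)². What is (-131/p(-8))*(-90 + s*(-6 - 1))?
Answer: 556488/5 ≈ 1.1130e+5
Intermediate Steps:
F(V) = 4*V² (F(V) = (2*V)² = 4*V²)
s = 63 (s = -1 + 4*(-4)² = -1 + 4*16 = -1 + 64 = 63)
(-131/p(-8))*(-90 + s*(-6 - 1)) = (-131/((-5/(-8))))*(-90 + 63*(-6 - 1)) = (-131/((-5*(-⅛))))*(-90 + 63*(-7)) = (-131/5/8)*(-90 - 441) = -131*8/5*(-531) = -1048/5*(-531) = 556488/5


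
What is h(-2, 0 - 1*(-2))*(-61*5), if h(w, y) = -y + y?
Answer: 0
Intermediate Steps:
h(w, y) = 0
h(-2, 0 - 1*(-2))*(-61*5) = 0*(-61*5) = 0*(-305) = 0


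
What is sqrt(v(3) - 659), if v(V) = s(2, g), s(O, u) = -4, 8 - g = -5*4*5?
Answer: I*sqrt(663) ≈ 25.749*I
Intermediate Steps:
g = 108 (g = 8 - (-5*4)*5 = 8 - (-20)*5 = 8 - 1*(-100) = 8 + 100 = 108)
v(V) = -4
sqrt(v(3) - 659) = sqrt(-4 - 659) = sqrt(-663) = I*sqrt(663)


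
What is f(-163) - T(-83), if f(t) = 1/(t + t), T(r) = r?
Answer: 27057/326 ≈ 82.997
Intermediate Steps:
f(t) = 1/(2*t)
f(-163) - T(-83) = (½)/(-163) - 1*(-83) = (½)*(-1/163) + 83 = -1/326 + 83 = 27057/326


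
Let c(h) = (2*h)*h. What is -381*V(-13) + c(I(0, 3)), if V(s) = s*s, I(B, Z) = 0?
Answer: -64389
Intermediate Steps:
c(h) = 2*h**2
V(s) = s**2
-381*V(-13) + c(I(0, 3)) = -381*(-13)**2 + 2*0**2 = -381*169 + 2*0 = -64389 + 0 = -64389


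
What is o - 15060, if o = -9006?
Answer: -24066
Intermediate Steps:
o - 15060 = -9006 - 15060 = -24066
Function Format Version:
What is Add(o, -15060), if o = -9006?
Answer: -24066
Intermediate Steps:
Add(o, -15060) = Add(-9006, -15060) = -24066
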